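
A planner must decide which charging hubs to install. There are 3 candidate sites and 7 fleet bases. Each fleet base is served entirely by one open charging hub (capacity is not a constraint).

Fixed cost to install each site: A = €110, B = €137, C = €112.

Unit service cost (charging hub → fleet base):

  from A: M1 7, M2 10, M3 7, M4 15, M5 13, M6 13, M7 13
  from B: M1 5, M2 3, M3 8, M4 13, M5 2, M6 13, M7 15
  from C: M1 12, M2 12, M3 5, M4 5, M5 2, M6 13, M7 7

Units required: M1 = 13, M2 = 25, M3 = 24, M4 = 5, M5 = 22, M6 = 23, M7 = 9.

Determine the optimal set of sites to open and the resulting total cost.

For any fixed open set, each fleet base goes to its cheapest open site; total = fixed + service.
{B, C}: M1→B 5·13=65, M2→B 3·25=75, M3→C 5·24=120, M4→C 5·5=25, M5→B 2·22=44, M6→B 13·23=299, M7→C 7·9=63. Service 691; fixed 249; total 940.
{B}: service 875 + fixed 137 = 1012
{A, B, C}: service 691 + fixed 359 = 1050
{A}: service 1286 + fixed 110 = 1396
No other subset beats 940.

Open B and C; minimum total cost 940.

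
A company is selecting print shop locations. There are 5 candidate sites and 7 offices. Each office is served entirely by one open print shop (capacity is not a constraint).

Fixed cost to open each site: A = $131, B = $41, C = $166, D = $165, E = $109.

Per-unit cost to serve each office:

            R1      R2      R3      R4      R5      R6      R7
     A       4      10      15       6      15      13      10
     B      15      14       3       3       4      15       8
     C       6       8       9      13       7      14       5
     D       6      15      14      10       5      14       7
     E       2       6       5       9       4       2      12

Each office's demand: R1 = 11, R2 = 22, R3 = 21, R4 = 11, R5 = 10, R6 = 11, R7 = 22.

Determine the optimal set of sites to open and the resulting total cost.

Open B and E; minimum total cost 638.

For any fixed open set, each office goes to its cheapest open site; total = fixed + service.
{B, E}: R1→E 2·11=22, R2→E 6·22=132, R3→B 3·21=63, R4→B 3·11=33, R5→B 4·10=40, R6→E 2·11=22, R7→B 8·22=176. Service 488; fixed 150; total 638.
{B, C, E}: R1→E 2·11=22, R2→E 6·22=132, R3→B 3·21=63, R4→B 3·11=33, R5→B 4·10=40, R6→E 2·11=22, R7→C 5·22=110. Service 422; fixed 316; total 738.
{A, B, E}: service 488 + fixed 281 = 769
{A, B, C, D, E}: service 422 + fixed 612 = 1034
No other subset beats 638.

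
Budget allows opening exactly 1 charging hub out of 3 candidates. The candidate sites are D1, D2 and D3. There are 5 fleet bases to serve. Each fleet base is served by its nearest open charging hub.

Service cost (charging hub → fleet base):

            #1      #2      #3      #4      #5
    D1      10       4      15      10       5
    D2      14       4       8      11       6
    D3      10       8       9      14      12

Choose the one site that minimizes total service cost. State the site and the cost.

Choose D2 only; total service cost 43.

With exactly 1 open, each fleet base uses its cheapest among the chosen.
{D2}: #1→D2 14, #2→D2 4, #3→D2 8, #4→D2 11, #5→D2 6. Service cost 43.
{D1}: service cost 44
{D3}: service cost 53
Among all 3 size-1 choices, {D2} is lowest.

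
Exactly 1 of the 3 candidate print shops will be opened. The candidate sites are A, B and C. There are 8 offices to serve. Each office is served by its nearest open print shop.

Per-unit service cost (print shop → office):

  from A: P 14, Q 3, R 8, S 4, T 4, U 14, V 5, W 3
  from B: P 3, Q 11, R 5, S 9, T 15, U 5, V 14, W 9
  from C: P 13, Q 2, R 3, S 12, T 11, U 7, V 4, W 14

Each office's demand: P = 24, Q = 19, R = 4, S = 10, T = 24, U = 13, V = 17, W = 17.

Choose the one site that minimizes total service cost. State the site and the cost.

With exactly 1 open, each office uses its cheapest among the chosen.
{A}: P→A 14·24=336, Q→A 3·19=57, R→A 8·4=32, S→A 4·10=40, T→A 4·24=96, U→A 14·13=182, V→A 5·17=85, W→A 3·17=51. Service cost 879.
{C}: service cost 1143
{B}: service cost 1207
Among all 3 size-1 choices, {A} is lowest.

Choose A only; total service cost 879.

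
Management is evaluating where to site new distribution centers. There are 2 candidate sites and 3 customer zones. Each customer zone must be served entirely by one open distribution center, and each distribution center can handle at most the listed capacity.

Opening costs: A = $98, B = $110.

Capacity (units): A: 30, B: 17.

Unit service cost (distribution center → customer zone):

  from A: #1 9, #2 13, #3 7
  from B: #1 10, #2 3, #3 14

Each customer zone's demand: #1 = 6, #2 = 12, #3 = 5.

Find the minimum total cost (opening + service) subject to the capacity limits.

Open {A, B}: #1→A 9·6=54, #2→B 3·12=36, #3→A 7·5=35.
Loads: A carries 11/30, B carries 12/17. Service 125; fixed 208; total 333.
Next best feasible plan costs 343.

Minimum total cost: 333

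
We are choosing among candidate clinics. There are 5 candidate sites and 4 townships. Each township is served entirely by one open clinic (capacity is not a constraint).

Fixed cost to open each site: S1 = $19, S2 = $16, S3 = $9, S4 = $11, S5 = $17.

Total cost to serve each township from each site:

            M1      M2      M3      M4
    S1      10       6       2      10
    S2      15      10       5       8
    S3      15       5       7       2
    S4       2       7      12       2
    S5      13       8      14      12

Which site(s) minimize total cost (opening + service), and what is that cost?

For any fixed open set, each township goes to its cheapest open site; total = fixed + service.
{S4}: M1→S4 2, M2→S4 7, M3→S4 12, M4→S4 2. Service 23; fixed 11; total 34.
{S3, S4}: M1→S4 2, M2→S3 5, M3→S3 7, M4→S3 2. Service 16; fixed 20; total 36.
{S3}: service 29 + fixed 9 = 38
{S1, S2, S3, S4, S5}: service 11 + fixed 72 = 83
No other subset beats 34.

Open S4 only; minimum total cost 34.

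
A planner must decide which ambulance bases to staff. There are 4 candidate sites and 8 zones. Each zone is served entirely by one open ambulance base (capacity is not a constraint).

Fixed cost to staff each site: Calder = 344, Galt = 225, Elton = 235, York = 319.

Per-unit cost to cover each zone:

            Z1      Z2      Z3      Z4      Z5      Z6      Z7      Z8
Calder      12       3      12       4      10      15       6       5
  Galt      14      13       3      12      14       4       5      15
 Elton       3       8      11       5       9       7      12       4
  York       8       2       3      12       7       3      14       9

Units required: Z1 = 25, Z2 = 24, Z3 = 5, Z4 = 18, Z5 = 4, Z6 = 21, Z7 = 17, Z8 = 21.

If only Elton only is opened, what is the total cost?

Each zone is assigned to its cheapest site among the open ones.
{Elton}: Z1→Elton 3·25=75, Z2→Elton 8·24=192, Z3→Elton 11·5=55, Z4→Elton 5·18=90, Z5→Elton 9·4=36, Z6→Elton 7·21=147, Z7→Elton 12·17=204, Z8→Elton 4·21=84. Service 883; fixed 235; total 1118.

Total cost: 1118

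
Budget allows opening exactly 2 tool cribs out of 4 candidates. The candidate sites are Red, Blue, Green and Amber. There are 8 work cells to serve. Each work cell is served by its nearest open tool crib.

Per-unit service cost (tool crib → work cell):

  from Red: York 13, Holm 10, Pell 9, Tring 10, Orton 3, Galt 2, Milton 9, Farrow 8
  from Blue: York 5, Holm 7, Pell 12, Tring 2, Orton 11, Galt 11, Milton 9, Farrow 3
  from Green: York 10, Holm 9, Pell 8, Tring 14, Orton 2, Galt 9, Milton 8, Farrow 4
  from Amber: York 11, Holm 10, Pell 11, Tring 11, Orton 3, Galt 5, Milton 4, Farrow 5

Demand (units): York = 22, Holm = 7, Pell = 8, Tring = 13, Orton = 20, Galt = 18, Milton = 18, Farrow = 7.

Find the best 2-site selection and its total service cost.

With exactly 2 open, each work cell uses its cheapest among the chosen.
{Blue, Amber}: York→Blue 5·22=110, Holm→Blue 7·7=49, Pell→Amber 11·8=88, Tring→Blue 2·13=26, Orton→Amber 3·20=60, Galt→Amber 5·18=90, Milton→Amber 4·18=72, Farrow→Blue 3·7=21. Service cost 516.
{Red, Blue}: service cost 536
{Blue, Green}: service cost 616
Among all 6 size-2 choices, {Blue, Amber} is lowest.

Choose Blue and Amber; total service cost 516.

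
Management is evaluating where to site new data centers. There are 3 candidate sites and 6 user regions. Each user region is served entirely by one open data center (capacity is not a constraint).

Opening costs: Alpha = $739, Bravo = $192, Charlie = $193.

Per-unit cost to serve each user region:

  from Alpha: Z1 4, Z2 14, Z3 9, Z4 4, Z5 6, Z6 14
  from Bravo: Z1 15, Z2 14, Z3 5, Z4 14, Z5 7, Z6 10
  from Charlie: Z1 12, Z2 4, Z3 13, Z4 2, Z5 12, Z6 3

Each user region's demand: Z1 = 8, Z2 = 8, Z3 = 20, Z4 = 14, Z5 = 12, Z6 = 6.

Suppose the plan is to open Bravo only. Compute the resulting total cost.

Each user region is assigned to its cheapest site among the open ones.
{Bravo}: Z1→Bravo 15·8=120, Z2→Bravo 14·8=112, Z3→Bravo 5·20=100, Z4→Bravo 14·14=196, Z5→Bravo 7·12=84, Z6→Bravo 10·6=60. Service 672; fixed 192; total 864.

Total cost: 864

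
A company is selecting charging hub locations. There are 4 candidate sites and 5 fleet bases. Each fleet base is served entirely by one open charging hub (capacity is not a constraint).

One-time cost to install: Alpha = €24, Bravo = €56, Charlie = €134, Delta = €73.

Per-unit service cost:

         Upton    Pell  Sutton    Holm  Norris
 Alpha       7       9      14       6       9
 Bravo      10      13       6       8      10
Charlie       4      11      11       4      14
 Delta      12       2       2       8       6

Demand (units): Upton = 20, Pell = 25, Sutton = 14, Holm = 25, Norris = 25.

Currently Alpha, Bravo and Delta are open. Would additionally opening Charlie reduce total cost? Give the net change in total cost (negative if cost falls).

No — net change +24 (cost rises by 24).

Current service cost with {Alpha, Bravo, Delta}: 518.
Adding Charlie: each fleet base re-picks its cheapest; new service cost 408, saving 110.
Extra fixed cost: 134. Net change = 134 − 110 = 24.
(Totals: 671 → 695.)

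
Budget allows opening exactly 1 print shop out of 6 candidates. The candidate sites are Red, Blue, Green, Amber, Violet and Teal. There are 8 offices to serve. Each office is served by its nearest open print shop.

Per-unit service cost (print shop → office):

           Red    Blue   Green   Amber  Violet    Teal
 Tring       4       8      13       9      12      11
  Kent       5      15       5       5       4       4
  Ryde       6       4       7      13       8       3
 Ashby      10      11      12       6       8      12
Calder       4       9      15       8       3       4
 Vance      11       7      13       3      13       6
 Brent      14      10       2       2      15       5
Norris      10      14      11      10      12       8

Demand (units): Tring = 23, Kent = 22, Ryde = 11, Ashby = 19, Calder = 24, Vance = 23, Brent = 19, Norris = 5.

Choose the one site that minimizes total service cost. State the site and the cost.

With exactly 1 open, each office uses its cheapest among the chosen.
{Amber}: Tring→Amber 9·23=207, Kent→Amber 5·22=110, Ryde→Amber 13·11=143, Ashby→Amber 6·19=114, Calder→Amber 8·24=192, Vance→Amber 3·23=69, Brent→Amber 2·19=38, Norris→Amber 10·5=50. Service cost 923.
{Teal}: service cost 971
{Red}: service cost 1123
Among all 6 size-1 choices, {Amber} is lowest.

Choose Amber only; total service cost 923.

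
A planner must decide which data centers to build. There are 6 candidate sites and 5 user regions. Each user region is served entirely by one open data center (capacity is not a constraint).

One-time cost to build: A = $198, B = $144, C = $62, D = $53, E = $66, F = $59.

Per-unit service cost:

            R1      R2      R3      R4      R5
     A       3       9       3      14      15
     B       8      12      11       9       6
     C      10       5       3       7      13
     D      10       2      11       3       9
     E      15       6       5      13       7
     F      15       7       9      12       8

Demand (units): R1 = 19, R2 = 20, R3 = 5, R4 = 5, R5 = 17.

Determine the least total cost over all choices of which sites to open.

For any fixed open set, each user region goes to its cheapest open site; total = fixed + service.
{D}: R1→D 10·19=190, R2→D 2·20=40, R3→D 11·5=55, R4→D 3·5=15, R5→D 9·17=153. Service 453; fixed 53; total 506.
{D, E}: service 389 + fixed 119 = 508
{C, D}: service 413 + fixed 115 = 528
{A, B, C, D, E, F}: R1→A 3·19=57, R2→D 2·20=40, R3→A 3·5=15, R4→D 3·5=15, R5→B 6·17=102. Service 229; fixed 582; total 811.
No other subset beats 506.

Minimum total cost: 506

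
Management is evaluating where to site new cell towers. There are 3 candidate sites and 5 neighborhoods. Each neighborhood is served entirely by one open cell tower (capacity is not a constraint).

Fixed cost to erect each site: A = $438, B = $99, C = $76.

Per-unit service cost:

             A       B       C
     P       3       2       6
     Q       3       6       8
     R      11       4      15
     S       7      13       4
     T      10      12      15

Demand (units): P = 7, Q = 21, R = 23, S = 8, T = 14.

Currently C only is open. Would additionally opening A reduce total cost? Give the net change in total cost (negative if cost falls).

Current service cost with {C}: 797.
Adding A: each neighborhood re-picks its cheapest; new service cost 509, saving 288.
Extra fixed cost: 438. Net change = 438 − 288 = 150.
(Totals: 873 → 1023.)

No — net change +150 (cost rises by 150).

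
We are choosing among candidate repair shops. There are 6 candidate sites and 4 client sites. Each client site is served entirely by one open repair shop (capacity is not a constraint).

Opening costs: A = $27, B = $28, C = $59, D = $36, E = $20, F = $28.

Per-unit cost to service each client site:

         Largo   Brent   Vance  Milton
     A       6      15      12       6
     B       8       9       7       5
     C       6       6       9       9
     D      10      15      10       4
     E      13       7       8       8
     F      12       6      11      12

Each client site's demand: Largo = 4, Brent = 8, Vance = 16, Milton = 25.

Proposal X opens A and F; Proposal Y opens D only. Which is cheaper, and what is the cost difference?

Proposal X is cheaper by 3.

Proposal X: {A, F}: Largo→A 6·4=24, Brent→F 6·8=48, Vance→F 11·16=176, Milton→A 6·25=150. Service 398; fixed 55; total 453.
Proposal Y: {D}: Largo→D 10·4=40, Brent→D 15·8=120, Vance→D 10·16=160, Milton→D 4·25=100. Service 420; fixed 36; total 456.
Difference: |453 − 456| = 3.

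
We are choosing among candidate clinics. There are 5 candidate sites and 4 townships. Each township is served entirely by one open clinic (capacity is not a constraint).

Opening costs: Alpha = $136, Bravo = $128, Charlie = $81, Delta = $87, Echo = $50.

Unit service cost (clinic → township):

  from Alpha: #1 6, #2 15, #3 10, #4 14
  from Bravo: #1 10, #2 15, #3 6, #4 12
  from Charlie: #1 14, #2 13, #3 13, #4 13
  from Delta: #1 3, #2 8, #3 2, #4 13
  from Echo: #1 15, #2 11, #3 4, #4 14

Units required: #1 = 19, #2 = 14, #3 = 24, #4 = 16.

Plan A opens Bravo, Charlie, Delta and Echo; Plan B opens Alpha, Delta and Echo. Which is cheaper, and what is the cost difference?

Plan B is cheaper by 57.

Plan A: {Bravo, Charlie, Delta, Echo}: #1→Delta 3·19=57, #2→Delta 8·14=112, #3→Delta 2·24=48, #4→Bravo 12·16=192. Service 409; fixed 346; total 755.
Plan B: {Alpha, Delta, Echo}: #1→Delta 3·19=57, #2→Delta 8·14=112, #3→Delta 2·24=48, #4→Delta 13·16=208. Service 425; fixed 273; total 698.
Difference: |755 − 698| = 57.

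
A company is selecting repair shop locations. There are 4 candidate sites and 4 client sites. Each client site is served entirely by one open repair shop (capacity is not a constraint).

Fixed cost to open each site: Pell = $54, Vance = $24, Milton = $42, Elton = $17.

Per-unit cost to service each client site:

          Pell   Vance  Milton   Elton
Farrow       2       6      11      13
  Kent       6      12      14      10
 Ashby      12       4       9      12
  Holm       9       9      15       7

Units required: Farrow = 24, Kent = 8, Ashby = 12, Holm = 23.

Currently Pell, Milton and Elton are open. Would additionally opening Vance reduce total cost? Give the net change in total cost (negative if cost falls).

Yes — net change −36 (cost falls by 36).

Current service cost with {Pell, Milton, Elton}: 365.
Adding Vance: each client site re-picks its cheapest; new service cost 305, saving 60.
Extra fixed cost: 24. Net change = 24 − 60 = -36.
(Totals: 478 → 442.)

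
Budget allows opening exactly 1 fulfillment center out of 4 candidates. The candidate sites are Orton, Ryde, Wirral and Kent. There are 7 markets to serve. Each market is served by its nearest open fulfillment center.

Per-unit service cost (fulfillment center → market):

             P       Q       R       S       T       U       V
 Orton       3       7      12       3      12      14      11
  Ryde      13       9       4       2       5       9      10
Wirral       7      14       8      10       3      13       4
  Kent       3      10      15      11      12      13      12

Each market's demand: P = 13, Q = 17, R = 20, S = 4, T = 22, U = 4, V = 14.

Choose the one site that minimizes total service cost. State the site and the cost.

With exactly 1 open, each market uses its cheapest among the chosen.
{Ryde}: P→Ryde 13·13=169, Q→Ryde 9·17=153, R→Ryde 4·20=80, S→Ryde 2·4=8, T→Ryde 5·22=110, U→Ryde 9·4=36, V→Ryde 10·14=140. Service cost 696.
{Wirral}: service cost 703
{Orton}: service cost 884
Among all 4 size-1 choices, {Ryde} is lowest.

Choose Ryde only; total service cost 696.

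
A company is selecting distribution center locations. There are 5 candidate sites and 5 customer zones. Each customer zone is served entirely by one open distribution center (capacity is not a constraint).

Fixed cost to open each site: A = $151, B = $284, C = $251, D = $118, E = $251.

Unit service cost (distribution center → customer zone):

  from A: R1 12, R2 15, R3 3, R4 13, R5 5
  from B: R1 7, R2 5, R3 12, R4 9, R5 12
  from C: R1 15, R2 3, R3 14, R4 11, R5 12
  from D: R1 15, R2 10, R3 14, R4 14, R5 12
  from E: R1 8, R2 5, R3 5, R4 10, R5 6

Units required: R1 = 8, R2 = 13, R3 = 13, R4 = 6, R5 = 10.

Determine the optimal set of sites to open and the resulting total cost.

Open E only; minimum total cost 565.

For any fixed open set, each customer zone goes to its cheapest open site; total = fixed + service.
{E}: R1→E 8·8=64, R2→E 5·13=65, R3→E 5·13=65, R4→E 10·6=60, R5→E 6·10=60. Service 314; fixed 251; total 565.
{A}: service 458 + fixed 151 = 609
{A, D}: service 393 + fixed 269 = 662
{A, B, C, D, E}: service 238 + fixed 1055 = 1293
No other subset beats 565.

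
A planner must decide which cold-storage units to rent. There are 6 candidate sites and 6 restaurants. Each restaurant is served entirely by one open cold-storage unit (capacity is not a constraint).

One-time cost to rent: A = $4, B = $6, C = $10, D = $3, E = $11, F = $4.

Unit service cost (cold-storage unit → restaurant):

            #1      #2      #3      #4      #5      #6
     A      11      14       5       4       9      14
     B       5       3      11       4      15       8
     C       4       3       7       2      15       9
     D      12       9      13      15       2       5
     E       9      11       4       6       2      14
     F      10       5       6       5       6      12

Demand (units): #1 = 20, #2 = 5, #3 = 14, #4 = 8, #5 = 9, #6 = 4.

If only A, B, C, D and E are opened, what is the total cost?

Each restaurant is assigned to its cheapest site among the open ones.
{A, B, C, D, E}: #1→C 4·20=80, #2→B 3·5=15, #3→E 4·14=56, #4→C 2·8=16, #5→D 2·9=18, #6→D 5·4=20. Service 205; fixed 34; total 239.

Total cost: 239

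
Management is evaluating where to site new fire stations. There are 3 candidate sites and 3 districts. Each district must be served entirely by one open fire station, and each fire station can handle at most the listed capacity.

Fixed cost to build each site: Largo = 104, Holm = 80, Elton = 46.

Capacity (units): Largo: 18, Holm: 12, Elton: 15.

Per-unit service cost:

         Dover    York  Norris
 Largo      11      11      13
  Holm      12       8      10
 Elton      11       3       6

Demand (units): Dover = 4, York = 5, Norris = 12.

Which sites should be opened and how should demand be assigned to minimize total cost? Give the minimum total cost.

Minimum total cost: 286

Open {Holm, Elton}: Dover→Holm 12·4=48, York→Holm 8·5=40, Norris→Elton 6·12=72.
Loads: Holm carries 9/12, Elton carries 12/15. Service 160; fixed 126; total 286.
Next best feasible plan costs 305.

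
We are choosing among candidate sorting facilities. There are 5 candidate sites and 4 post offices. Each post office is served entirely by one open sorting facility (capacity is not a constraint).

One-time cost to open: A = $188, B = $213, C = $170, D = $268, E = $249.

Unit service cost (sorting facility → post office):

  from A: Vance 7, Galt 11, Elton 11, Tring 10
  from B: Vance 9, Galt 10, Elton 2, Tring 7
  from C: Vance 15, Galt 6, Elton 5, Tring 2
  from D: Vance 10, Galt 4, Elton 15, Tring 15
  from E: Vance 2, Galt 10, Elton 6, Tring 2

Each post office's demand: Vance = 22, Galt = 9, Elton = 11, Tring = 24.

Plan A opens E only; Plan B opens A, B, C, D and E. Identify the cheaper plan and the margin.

Plan A is cheaper by 741.

Plan A: {E}: Vance→E 2·22=44, Galt→E 10·9=90, Elton→E 6·11=66, Tring→E 2·24=48. Service 248; fixed 249; total 497.
Plan B: {A, B, C, D, E}: Vance→E 2·22=44, Galt→D 4·9=36, Elton→B 2·11=22, Tring→C 2·24=48. Service 150; fixed 1088; total 1238.
Difference: |497 − 1238| = 741.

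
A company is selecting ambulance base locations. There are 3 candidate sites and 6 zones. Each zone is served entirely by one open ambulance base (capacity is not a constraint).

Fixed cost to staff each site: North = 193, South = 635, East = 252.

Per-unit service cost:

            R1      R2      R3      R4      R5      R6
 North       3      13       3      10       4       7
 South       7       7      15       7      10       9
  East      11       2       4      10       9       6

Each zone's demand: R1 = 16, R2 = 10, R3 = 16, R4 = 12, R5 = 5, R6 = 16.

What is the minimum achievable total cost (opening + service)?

Minimum total cost: 671

For any fixed open set, each zone goes to its cheapest open site; total = fixed + service.
{North}: R1→North 3·16=48, R2→North 13·10=130, R3→North 3·16=48, R4→North 10·12=120, R5→North 4·5=20, R6→North 7·16=112. Service 478; fixed 193; total 671.
{East}: R1→East 11·16=176, R2→East 2·10=20, R3→East 4·16=64, R4→East 10·12=120, R5→East 9·5=45, R6→East 6·16=96. Service 521; fixed 252; total 773.
{North, East}: R1→North 3·16=48, R2→East 2·10=20, R3→North 3·16=48, R4→North 10·12=120, R5→North 4·5=20, R6→East 6·16=96. Service 352; fixed 445; total 797.
{North, South, East}: R1→North 3·16=48, R2→East 2·10=20, R3→North 3·16=48, R4→South 7·12=84, R5→North 4·5=20, R6→East 6·16=96. Service 316; fixed 1080; total 1396.
No other subset beats 671.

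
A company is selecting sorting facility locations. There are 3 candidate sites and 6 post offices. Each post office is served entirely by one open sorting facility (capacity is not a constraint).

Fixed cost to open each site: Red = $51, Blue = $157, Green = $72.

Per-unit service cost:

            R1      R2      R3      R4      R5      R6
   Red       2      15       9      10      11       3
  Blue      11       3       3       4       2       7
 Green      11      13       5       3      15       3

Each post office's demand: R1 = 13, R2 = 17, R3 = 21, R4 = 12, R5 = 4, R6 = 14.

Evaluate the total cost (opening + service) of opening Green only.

Each post office is assigned to its cheapest site among the open ones.
{Green}: R1→Green 11·13=143, R2→Green 13·17=221, R3→Green 5·21=105, R4→Green 3·12=36, R5→Green 15·4=60, R6→Green 3·14=42. Service 607; fixed 72; total 679.

Total cost: 679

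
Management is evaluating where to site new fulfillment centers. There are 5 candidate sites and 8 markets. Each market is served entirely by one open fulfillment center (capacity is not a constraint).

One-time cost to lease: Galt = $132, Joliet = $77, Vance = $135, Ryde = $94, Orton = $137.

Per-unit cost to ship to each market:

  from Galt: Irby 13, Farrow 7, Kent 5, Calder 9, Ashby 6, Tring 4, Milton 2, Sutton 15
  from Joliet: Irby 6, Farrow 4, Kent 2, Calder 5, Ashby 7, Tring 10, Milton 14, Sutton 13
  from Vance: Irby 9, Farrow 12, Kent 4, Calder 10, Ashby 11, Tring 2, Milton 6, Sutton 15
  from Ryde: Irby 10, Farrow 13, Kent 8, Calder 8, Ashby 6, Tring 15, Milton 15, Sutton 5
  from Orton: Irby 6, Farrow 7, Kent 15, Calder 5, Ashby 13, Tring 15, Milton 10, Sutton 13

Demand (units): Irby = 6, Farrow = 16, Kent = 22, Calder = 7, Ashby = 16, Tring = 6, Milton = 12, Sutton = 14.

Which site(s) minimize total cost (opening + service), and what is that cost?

For any fixed open set, each market goes to its cheapest open site; total = fixed + service.
{Galt, Joliet, Ryde}: Irby→Joliet 6·6=36, Farrow→Joliet 4·16=64, Kent→Joliet 2·22=44, Calder→Joliet 5·7=35, Ashby→Galt 6·16=96, Tring→Galt 4·6=24, Milton→Galt 2·12=24, Sutton→Ryde 5·14=70. Service 393; fixed 303; total 696.
{Galt, Joliet}: Irby→Joliet 6·6=36, Farrow→Joliet 4·16=64, Kent→Joliet 2·22=44, Calder→Joliet 5·7=35, Ashby→Galt 6·16=96, Tring→Galt 4·6=24, Milton→Galt 2·12=24, Sutton→Joliet 13·14=182. Service 505; fixed 209; total 714.
{Joliet, Vance, Ryde}: service 429 + fixed 306 = 735
{Galt, Joliet, Vance, Ryde, Orton}: service 381 + fixed 575 = 956
No other subset beats 696.

Open Galt, Joliet and Ryde; minimum total cost 696.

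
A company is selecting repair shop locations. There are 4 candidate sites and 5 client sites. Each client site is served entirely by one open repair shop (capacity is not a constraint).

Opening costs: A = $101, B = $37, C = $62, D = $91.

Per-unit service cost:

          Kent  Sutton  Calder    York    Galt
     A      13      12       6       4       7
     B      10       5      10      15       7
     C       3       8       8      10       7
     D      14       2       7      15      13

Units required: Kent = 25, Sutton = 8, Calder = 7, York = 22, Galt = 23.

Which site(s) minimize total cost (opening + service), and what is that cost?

Open A and C; minimum total cost 593.

For any fixed open set, each client site goes to its cheapest open site; total = fixed + service.
{A, C}: Kent→C 3·25=75, Sutton→C 8·8=64, Calder→A 6·7=42, York→A 4·22=88, Galt→A 7·23=161. Service 430; fixed 163; total 593.
{A, B, C}: service 406 + fixed 200 = 606
{A, C, D}: Kent→C 3·25=75, Sutton→D 2·8=16, Calder→A 6·7=42, York→A 4·22=88, Galt→A 7·23=161. Service 382; fixed 254; total 636.
{A, B, C, D}: service 382 + fixed 291 = 673
No other subset beats 593.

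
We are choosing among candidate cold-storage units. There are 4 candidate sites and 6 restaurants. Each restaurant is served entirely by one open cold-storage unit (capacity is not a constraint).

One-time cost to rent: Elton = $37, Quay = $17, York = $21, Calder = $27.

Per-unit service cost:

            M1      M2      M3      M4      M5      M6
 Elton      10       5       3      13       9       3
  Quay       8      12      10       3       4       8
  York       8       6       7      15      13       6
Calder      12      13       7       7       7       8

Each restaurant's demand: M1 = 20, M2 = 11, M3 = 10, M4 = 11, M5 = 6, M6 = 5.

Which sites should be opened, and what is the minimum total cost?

Open Elton and Quay; minimum total cost 371.

For any fixed open set, each restaurant goes to its cheapest open site; total = fixed + service.
{Elton, Quay}: M1→Quay 8·20=160, M2→Elton 5·11=55, M3→Elton 3·10=30, M4→Quay 3·11=33, M5→Quay 4·6=24, M6→Elton 3·5=15. Service 317; fixed 54; total 371.
{Elton, Quay, York}: service 317 + fixed 75 = 392
{Elton, Quay, Calder}: service 317 + fixed 81 = 398
{Elton, Quay, York, Calder}: service 317 + fixed 102 = 419
No other subset beats 371.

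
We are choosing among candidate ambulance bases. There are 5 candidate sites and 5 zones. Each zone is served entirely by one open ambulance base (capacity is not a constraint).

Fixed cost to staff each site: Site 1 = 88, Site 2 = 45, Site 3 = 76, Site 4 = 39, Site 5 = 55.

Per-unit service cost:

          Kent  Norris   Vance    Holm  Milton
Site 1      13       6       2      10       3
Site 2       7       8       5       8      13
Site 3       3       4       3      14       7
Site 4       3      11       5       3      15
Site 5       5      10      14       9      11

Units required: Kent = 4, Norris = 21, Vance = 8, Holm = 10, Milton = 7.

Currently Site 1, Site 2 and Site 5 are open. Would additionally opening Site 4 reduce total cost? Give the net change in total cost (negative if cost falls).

Yes — net change −19 (cost falls by 19).

Current service cost with {Site 1, Site 2, Site 5}: 263.
Adding Site 4: each zone re-picks its cheapest; new service cost 205, saving 58.
Extra fixed cost: 39. Net change = 39 − 58 = -19.
(Totals: 451 → 432.)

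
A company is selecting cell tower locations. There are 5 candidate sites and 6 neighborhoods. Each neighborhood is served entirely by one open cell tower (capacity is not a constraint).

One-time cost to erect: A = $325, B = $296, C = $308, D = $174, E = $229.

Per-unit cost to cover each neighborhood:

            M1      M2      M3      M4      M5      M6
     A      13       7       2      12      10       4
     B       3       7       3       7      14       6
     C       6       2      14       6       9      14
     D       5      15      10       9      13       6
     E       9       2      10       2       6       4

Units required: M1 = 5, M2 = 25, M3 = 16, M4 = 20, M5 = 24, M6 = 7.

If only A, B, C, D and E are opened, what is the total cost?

Each neighborhood is assigned to its cheapest site among the open ones.
{A, B, C, D, E}: M1→B 3·5=15, M2→C 2·25=50, M3→A 2·16=32, M4→E 2·20=40, M5→E 6·24=144, M6→A 4·7=28. Service 309; fixed 1332; total 1641.

Total cost: 1641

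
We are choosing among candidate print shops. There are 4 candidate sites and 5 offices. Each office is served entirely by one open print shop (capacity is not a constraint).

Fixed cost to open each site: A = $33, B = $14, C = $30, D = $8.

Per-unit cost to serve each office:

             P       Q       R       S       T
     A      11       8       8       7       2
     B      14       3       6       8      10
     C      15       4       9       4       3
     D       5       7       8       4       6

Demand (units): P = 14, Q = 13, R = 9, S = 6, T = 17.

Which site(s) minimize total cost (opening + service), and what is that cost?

Open A, B and D; minimum total cost 276.

For any fixed open set, each office goes to its cheapest open site; total = fixed + service.
{A, B, D}: P→D 5·14=70, Q→B 3·13=39, R→B 6·9=54, S→D 4·6=24, T→A 2·17=34. Service 221; fixed 55; total 276.
{B, C, D}: service 238 + fixed 52 = 290
{A, B, C, D}: service 221 + fixed 85 = 306
{D}: service 359 + fixed 8 = 367
(All 15 nonempty subsets were checked; A, B and D is lowest.)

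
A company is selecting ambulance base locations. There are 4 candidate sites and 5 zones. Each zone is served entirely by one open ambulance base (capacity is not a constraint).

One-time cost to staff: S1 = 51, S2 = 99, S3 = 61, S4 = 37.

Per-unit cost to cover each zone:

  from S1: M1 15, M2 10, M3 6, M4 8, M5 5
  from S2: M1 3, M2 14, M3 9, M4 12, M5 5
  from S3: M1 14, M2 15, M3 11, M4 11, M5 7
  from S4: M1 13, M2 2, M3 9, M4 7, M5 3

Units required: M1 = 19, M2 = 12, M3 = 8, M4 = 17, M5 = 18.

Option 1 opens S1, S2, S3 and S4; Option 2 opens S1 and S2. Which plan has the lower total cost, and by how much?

Option 1: {S1, S2, S3, S4}: M1→S2 3·19=57, M2→S4 2·12=24, M3→S1 6·8=48, M4→S4 7·17=119, M5→S4 3·18=54. Service 302; fixed 248; total 550.
Option 2: {S1, S2}: M1→S2 3·19=57, M2→S1 10·12=120, M3→S1 6·8=48, M4→S1 8·17=136, M5→S1 5·18=90. Service 451; fixed 150; total 601.
Difference: |550 − 601| = 51.

Option 1 is cheaper by 51.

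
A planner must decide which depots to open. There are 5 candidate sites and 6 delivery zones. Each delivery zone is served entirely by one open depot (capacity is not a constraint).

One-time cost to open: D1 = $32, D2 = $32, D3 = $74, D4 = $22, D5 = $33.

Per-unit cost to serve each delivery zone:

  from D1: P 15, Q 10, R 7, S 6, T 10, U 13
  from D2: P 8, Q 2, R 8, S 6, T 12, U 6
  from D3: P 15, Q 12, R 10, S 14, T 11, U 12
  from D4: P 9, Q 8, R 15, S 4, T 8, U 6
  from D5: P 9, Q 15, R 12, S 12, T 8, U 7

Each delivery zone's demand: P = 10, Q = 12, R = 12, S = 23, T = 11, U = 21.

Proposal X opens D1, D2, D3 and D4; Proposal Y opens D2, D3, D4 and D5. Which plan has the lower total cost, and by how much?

Proposal X: {D1, D2, D3, D4}: P→D2 8·10=80, Q→D2 2·12=24, R→D1 7·12=84, S→D4 4·23=92, T→D4 8·11=88, U→D2 6·21=126. Service 494; fixed 160; total 654.
Proposal Y: {D2, D3, D4, D5}: P→D2 8·10=80, Q→D2 2·12=24, R→D2 8·12=96, S→D4 4·23=92, T→D4 8·11=88, U→D2 6·21=126. Service 506; fixed 161; total 667.
Difference: |654 − 667| = 13.

Proposal X is cheaper by 13.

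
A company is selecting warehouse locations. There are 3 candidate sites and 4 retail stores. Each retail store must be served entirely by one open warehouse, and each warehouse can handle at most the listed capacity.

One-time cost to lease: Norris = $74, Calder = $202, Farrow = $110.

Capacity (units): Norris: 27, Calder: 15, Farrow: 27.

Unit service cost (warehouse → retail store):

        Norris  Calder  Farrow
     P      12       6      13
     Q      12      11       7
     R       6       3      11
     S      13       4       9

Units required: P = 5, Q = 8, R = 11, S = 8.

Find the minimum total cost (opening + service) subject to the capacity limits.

Minimum total cost: 438

Open {Norris, Farrow}: P→Norris 12·5=60, Q→Farrow 7·8=56, R→Norris 6·11=66, S→Farrow 9·8=72.
Loads: Norris carries 16/27, Farrow carries 16/27. Service 254; fixed 184; total 438.
Next best feasible plan costs 443.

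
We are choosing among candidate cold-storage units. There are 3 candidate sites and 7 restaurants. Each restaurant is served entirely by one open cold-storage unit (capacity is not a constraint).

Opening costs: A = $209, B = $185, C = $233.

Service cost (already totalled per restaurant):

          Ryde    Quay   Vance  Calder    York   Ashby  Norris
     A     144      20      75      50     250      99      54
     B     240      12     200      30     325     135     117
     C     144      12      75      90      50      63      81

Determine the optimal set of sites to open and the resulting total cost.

Open C only; minimum total cost 748.

For any fixed open set, each restaurant goes to its cheapest open site; total = fixed + service.
{C}: Ryde→C 144, Quay→C 12, Vance→C 75, Calder→C 90, York→C 50, Ashby→C 63, Norris→C 81. Service 515; fixed 233; total 748.
{B, C}: service 455 + fixed 418 = 873
{A, C}: service 448 + fixed 442 = 890
{A, B, C}: Ryde→A 144, Quay→B 12, Vance→A 75, Calder→B 30, York→C 50, Ashby→C 63, Norris→A 54. Service 428; fixed 627; total 1055.
No other subset beats 748.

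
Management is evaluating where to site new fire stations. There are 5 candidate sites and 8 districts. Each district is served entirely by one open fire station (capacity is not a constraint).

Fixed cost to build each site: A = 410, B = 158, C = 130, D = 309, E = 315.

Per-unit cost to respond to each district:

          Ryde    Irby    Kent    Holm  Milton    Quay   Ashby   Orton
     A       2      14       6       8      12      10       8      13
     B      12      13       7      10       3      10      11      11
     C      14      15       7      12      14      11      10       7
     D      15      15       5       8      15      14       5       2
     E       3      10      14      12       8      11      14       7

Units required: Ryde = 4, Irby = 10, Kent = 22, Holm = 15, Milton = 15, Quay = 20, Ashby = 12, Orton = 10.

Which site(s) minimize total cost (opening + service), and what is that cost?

For any fixed open set, each district goes to its cheapest open site; total = fixed + service.
{B}: Ryde→B 12·4=48, Irby→B 13·10=130, Kent→B 7·22=154, Holm→B 10·15=150, Milton→B 3·15=45, Quay→B 10·20=200, Ashby→B 11·12=132, Orton→B 11·10=110. Service 969; fixed 158; total 1127.
{B, D}: service 733 + fixed 467 = 1200
{B, C}: service 917 + fixed 288 = 1205
{A, B, C, D, E}: service 663 + fixed 1322 = 1985
No other subset beats 1127.

Open B only; minimum total cost 1127.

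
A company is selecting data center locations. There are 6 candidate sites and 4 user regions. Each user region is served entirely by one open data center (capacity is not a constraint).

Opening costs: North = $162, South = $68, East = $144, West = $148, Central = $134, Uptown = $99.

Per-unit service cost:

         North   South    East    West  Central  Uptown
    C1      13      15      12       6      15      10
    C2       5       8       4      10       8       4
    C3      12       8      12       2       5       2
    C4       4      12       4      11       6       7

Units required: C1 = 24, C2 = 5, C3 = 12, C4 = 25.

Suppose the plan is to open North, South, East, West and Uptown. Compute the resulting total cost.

Total cost: 909

Each user region is assigned to its cheapest site among the open ones.
{North, South, East, West, Uptown}: C1→West 6·24=144, C2→East 4·5=20, C3→West 2·12=24, C4→North 4·25=100. Service 288; fixed 621; total 909.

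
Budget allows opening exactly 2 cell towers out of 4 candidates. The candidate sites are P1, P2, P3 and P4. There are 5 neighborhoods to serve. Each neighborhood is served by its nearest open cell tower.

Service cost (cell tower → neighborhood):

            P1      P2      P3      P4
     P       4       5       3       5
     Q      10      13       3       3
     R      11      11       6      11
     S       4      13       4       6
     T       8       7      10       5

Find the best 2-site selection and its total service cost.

With exactly 2 open, each neighborhood uses its cheapest among the chosen.
{P3, P4}: P→P3 3, Q→P3 3, R→P3 6, S→P3 4, T→P4 5. Service cost 21.
{P2, P3}: service cost 23
{P1, P3}: service cost 24
Among all 6 size-2 choices, {P3, P4} is lowest.

Choose P3 and P4; total service cost 21.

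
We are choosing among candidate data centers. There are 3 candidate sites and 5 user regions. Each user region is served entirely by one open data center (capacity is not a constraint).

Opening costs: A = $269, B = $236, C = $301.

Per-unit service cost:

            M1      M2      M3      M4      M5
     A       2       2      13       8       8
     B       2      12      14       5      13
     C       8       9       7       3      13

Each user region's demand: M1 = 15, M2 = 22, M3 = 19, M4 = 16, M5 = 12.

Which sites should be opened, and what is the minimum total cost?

Open A only; minimum total cost 814.

For any fixed open set, each user region goes to its cheapest open site; total = fixed + service.
{A}: M1→A 2·15=30, M2→A 2·22=44, M3→A 13·19=247, M4→A 8·16=128, M5→A 8·12=96. Service 545; fixed 269; total 814.
{A, C}: service 351 + fixed 570 = 921
{C}: service 655 + fixed 301 = 956
{A, B, C}: service 351 + fixed 806 = 1157
(All 7 nonempty subsets were checked; A only is lowest.)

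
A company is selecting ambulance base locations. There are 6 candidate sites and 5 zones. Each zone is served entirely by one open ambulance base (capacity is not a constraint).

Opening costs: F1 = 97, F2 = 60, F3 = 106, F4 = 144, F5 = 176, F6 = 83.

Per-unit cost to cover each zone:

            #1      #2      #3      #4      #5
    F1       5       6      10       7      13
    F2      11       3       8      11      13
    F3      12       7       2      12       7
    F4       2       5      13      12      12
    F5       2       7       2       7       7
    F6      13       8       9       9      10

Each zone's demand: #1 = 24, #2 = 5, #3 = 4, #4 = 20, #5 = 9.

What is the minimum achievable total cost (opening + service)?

Minimum total cost: 470

For any fixed open set, each zone goes to its cheapest open site; total = fixed + service.
{F5}: #1→F5 2·24=48, #2→F5 7·5=35, #3→F5 2·4=8, #4→F5 7·20=140, #5→F5 7·9=63. Service 294; fixed 176; total 470.
{F2, F5}: service 274 + fixed 236 = 510
{F1}: #1→F1 5·24=120, #2→F1 6·5=30, #3→F1 10·4=40, #4→F1 7·20=140, #5→F1 13·9=117. Service 447; fixed 97; total 544.
{F1, F2, F3, F4, F5, F6}: #1→F4 2·24=48, #2→F2 3·5=15, #3→F3 2·4=8, #4→F1 7·20=140, #5→F3 7·9=63. Service 274; fixed 666; total 940.
No other subset beats 470.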